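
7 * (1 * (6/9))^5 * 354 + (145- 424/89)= 3363409/7209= 466.56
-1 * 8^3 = -512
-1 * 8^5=-32768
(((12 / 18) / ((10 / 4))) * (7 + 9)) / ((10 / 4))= 128 / 75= 1.71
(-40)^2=1600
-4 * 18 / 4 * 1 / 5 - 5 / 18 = -349 / 90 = -3.88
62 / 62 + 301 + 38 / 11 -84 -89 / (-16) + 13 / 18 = 360739 / 1584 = 227.74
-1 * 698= -698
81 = 81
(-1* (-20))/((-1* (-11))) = 20/11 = 1.82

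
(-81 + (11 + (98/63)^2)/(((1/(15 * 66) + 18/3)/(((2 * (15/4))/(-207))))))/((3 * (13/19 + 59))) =-2841803077/6275603061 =-0.45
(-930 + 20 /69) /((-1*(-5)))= -12830 /69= -185.94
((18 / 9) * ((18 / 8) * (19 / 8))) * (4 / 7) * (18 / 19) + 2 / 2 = 95 / 14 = 6.79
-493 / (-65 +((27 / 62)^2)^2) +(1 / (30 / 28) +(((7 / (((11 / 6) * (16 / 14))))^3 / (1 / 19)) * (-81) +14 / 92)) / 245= -226.65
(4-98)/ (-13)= 94/ 13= 7.23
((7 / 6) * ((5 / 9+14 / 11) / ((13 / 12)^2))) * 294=993328 / 1859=534.33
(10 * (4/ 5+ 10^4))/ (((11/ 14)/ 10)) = 14001120/ 11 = 1272829.09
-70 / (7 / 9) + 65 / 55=-977 / 11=-88.82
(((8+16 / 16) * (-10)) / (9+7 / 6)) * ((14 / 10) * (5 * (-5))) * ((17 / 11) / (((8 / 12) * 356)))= 240975 / 119438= 2.02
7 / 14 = 1 / 2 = 0.50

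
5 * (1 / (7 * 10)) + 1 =15 / 14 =1.07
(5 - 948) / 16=-943 / 16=-58.94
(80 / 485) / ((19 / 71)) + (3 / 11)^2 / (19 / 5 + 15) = 13003799 / 20962282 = 0.62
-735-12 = -747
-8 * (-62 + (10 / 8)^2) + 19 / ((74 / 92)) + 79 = 43373 / 74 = 586.12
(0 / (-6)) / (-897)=0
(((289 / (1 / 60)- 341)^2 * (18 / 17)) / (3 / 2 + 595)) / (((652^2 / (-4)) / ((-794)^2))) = -1639571128257924 / 538845889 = -3042745.92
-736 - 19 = -755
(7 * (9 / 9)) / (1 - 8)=-1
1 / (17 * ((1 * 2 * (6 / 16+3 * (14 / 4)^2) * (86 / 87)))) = 58 / 72369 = 0.00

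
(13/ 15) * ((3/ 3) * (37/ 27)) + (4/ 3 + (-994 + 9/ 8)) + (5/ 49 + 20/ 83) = -990.01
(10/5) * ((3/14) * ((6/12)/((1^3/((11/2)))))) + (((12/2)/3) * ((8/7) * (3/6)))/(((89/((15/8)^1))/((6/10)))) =2973/2492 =1.19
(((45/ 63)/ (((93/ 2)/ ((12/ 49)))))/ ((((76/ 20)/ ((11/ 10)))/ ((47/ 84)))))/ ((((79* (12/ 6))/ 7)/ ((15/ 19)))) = 12925/ 606485054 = 0.00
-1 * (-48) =48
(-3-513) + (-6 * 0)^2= -516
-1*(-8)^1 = 8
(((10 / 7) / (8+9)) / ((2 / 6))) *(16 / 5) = 96 / 119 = 0.81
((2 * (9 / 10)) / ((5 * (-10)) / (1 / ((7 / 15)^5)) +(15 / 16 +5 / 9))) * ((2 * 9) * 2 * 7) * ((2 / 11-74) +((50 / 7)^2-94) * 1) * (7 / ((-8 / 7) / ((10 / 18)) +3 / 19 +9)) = -219737915208000 / 1625793257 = -135157.35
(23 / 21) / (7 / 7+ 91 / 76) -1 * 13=-12.50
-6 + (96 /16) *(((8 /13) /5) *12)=186 /65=2.86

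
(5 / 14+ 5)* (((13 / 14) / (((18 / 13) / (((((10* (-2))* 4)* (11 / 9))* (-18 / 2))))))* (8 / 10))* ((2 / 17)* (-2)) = -1487200 / 2499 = -595.12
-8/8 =-1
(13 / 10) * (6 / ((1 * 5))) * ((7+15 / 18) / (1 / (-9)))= -5499 / 50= -109.98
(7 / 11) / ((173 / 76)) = 532 / 1903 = 0.28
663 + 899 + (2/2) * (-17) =1545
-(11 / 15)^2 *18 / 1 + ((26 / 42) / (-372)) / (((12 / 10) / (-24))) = -471001 / 48825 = -9.65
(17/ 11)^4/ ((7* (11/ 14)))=167042/ 161051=1.04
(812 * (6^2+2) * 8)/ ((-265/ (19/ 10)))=-2345056/ 1325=-1769.85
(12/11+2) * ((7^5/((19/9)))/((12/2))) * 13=11143041/209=53315.99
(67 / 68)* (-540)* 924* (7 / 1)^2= -409521420 / 17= -24089495.29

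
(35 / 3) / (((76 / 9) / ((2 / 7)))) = 15 / 38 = 0.39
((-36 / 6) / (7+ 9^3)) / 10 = -3 / 3680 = -0.00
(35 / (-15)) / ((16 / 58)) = -203 / 24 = -8.46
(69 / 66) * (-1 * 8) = -92 / 11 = -8.36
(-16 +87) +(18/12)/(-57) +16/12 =8243/114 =72.31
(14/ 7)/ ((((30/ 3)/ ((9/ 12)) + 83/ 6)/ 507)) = 6084/ 163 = 37.33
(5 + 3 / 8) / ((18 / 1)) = 43 / 144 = 0.30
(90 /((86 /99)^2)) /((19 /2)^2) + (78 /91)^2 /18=44557388 /32706961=1.36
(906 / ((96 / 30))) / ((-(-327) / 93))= 70215 / 872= 80.52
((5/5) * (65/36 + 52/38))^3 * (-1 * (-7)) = 71627123477/320013504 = 223.83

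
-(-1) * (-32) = -32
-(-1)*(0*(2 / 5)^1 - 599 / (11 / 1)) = -599 / 11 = -54.45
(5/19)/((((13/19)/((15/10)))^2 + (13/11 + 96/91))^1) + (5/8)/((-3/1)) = -19215415/190828488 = -0.10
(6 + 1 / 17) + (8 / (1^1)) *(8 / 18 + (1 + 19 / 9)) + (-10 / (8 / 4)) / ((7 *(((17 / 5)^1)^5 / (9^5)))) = -5217414112 / 89450991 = -58.33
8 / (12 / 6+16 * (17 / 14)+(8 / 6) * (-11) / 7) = 12 / 29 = 0.41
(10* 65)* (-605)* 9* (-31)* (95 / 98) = 5211545625 / 49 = 106358073.98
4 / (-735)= -4 / 735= -0.01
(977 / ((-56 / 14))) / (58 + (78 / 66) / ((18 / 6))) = -32241 / 7708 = -4.18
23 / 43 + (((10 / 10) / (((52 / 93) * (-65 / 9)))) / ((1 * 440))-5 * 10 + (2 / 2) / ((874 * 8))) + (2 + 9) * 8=1076883173583 / 27945975200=38.53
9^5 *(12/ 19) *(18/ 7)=12754584/ 133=95899.13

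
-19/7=-2.71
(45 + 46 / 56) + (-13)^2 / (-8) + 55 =4463 / 56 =79.70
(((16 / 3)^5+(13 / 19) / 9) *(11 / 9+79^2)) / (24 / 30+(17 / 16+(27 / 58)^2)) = 75305879177368000 / 5812807617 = 12955164.55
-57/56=-1.02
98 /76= 49 /38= 1.29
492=492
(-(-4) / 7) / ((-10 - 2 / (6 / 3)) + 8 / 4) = -4 / 63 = -0.06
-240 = -240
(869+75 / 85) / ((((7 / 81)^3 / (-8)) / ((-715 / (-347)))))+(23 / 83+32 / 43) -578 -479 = -160445564945558756 / 7221361133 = -22218188.79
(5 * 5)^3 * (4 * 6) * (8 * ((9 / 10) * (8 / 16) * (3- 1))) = 2700000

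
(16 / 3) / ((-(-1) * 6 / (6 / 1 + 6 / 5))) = 32 / 5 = 6.40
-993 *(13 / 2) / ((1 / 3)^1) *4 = -77454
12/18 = 2/3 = 0.67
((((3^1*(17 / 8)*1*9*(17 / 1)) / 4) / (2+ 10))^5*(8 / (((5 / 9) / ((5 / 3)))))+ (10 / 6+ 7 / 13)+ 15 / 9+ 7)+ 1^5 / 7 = 97495758029781706891 / 1172526071808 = 83150183.50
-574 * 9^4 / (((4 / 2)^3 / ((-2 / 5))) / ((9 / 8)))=16947063 / 80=211838.29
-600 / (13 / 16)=-9600 / 13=-738.46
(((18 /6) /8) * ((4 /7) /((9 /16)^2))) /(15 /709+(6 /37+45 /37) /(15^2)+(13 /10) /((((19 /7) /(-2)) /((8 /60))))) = -398741600 /59133753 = -6.74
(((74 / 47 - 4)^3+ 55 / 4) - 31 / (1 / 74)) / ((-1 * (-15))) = -152.97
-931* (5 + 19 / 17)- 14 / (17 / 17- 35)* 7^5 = 1225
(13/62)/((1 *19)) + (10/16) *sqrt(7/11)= 13/1178 + 5 *sqrt(77)/88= 0.51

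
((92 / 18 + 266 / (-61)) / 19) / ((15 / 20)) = 1648 / 31293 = 0.05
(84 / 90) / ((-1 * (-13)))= 14 / 195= 0.07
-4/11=-0.36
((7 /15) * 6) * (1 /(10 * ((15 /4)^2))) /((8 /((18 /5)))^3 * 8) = 567 /2500000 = 0.00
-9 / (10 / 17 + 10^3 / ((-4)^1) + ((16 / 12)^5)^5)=-0.01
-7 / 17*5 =-35 / 17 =-2.06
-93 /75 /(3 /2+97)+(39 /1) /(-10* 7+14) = -0.71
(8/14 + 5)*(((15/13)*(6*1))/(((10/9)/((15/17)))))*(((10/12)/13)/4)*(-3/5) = -3645/12376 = -0.29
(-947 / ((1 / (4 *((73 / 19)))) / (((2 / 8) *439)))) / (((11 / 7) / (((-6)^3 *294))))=64549100520.34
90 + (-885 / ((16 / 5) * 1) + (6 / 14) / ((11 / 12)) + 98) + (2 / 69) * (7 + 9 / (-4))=-7477073 / 85008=-87.96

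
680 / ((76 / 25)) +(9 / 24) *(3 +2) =34285 / 152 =225.56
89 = 89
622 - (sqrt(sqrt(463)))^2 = 622 - sqrt(463) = 600.48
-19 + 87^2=7550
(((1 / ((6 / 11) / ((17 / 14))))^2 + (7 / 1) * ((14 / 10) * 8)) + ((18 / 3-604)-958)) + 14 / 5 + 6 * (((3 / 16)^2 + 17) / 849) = -117392592131 / 79873920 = -1469.72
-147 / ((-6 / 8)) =196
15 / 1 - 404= -389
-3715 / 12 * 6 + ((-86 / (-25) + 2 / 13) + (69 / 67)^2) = -5406325421 / 2917850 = -1852.85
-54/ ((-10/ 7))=189/ 5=37.80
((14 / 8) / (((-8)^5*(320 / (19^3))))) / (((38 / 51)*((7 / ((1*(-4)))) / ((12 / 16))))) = 55233 / 83886080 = 0.00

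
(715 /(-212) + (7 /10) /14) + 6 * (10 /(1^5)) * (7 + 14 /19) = 4641141 /10070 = 460.89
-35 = -35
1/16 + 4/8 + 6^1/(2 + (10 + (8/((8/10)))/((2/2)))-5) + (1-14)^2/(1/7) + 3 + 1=323113/272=1187.92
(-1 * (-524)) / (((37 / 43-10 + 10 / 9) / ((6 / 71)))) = -1216728 / 220597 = -5.52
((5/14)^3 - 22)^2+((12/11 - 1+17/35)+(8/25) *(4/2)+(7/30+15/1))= 3096290661953/6211867200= 498.45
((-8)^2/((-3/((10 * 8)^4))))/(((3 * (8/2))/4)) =-2621440000/9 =-291271111.11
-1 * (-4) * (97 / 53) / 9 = 388 / 477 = 0.81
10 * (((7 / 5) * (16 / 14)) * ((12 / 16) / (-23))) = -12 / 23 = -0.52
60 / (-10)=-6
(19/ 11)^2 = 361/ 121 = 2.98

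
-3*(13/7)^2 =-507/49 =-10.35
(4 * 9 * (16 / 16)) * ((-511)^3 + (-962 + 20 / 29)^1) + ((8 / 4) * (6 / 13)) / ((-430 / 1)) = -4803616523.17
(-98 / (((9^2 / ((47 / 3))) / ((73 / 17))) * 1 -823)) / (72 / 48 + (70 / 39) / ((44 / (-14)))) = 0.13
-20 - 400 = -420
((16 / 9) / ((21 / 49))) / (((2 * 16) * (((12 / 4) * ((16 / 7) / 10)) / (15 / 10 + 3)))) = 245 / 288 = 0.85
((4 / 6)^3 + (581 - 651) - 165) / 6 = -6337 / 162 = -39.12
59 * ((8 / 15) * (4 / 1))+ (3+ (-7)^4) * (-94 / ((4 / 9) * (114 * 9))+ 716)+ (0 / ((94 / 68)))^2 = 163484959 / 95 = 1720894.31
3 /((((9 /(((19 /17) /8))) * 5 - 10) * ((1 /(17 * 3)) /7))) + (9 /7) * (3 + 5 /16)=2553849 /332080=7.69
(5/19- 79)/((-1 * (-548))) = -374/2603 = -0.14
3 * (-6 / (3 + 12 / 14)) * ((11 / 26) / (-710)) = 0.00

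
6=6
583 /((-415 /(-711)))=414513 /415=998.83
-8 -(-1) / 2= -15 / 2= -7.50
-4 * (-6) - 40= -16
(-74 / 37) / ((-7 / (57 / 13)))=114 / 91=1.25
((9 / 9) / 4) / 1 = 1 / 4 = 0.25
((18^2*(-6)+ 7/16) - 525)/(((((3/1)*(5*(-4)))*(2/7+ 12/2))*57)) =276479/2407680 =0.11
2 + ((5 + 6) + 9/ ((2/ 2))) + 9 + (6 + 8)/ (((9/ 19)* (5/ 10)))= 811/ 9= 90.11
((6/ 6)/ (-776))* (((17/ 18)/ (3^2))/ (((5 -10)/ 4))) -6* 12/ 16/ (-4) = 353599/ 314280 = 1.13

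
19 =19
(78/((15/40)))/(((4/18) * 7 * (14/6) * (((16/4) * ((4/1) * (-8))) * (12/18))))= -1053/1568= -0.67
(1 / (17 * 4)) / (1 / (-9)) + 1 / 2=25 / 68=0.37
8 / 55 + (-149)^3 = -181937187 / 55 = -3307948.85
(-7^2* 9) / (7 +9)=-441 / 16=-27.56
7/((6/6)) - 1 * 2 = 5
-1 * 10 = -10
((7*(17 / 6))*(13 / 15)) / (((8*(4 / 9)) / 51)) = 78897 / 320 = 246.55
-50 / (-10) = 5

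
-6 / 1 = -6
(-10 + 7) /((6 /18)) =-9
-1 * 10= -10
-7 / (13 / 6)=-42 / 13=-3.23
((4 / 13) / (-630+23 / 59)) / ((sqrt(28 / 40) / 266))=-8968 * sqrt(70) / 482911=-0.16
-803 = -803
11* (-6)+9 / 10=-651 / 10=-65.10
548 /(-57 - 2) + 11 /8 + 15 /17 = -7.03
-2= -2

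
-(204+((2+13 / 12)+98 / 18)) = -212.53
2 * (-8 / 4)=-4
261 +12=273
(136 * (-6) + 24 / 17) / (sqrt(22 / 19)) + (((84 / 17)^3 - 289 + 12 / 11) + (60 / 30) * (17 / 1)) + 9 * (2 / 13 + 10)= -6924 * sqrt(418) / 187 - 29426361 / 702559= -798.90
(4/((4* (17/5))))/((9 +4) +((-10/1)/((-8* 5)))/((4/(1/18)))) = 288/12733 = 0.02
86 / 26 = 43 / 13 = 3.31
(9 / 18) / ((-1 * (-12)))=1 / 24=0.04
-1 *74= -74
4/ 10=0.40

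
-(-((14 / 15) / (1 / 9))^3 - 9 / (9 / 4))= 74588 / 125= 596.70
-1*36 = -36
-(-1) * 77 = 77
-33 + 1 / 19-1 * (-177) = 2737 / 19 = 144.05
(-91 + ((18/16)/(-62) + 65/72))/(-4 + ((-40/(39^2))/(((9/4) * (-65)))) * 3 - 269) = 530278905/1606450256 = 0.33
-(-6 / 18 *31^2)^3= 887503681 / 27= 32870506.70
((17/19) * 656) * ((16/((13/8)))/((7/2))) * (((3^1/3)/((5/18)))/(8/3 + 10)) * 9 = 693743616/164255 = 4223.58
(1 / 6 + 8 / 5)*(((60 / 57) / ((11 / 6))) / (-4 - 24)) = -53 / 1463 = -0.04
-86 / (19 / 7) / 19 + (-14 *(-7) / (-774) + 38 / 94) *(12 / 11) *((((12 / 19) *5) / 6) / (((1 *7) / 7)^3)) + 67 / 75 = -370078453 / 601904325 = -0.61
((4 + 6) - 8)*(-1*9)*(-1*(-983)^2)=17393202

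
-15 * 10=-150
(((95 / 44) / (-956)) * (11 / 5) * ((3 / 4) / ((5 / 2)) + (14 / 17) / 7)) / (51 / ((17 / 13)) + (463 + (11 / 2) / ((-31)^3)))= -40188059 / 9721996131120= -0.00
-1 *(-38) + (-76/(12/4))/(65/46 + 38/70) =236626/9447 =25.05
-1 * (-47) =47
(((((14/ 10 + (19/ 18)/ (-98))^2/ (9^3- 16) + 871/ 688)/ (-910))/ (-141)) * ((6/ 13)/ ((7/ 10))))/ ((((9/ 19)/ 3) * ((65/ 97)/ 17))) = 47402004600004711/ 45253317048764233500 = 0.00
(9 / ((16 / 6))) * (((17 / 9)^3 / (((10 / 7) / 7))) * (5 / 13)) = 240737 / 5616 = 42.87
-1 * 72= -72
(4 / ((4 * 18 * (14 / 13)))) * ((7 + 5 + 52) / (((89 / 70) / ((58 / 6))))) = 60320 / 2403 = 25.10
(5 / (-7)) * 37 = -185 / 7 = -26.43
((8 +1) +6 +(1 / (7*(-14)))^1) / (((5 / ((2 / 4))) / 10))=14.99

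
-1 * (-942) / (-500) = -471 / 250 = -1.88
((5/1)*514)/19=2570/19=135.26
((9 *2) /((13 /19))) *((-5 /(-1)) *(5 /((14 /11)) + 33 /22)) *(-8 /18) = -28880 /91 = -317.36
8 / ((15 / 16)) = 128 / 15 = 8.53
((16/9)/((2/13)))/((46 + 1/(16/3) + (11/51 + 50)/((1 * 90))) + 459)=424320/18570973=0.02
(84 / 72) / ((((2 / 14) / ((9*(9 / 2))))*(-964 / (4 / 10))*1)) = -1323 / 9640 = -0.14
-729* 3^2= -6561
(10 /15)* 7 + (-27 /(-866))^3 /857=4.67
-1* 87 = -87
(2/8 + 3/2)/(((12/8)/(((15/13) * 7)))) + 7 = 427/26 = 16.42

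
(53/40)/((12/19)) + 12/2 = 8.10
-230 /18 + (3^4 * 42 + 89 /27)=91598 /27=3392.52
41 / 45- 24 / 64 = 193 / 360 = 0.54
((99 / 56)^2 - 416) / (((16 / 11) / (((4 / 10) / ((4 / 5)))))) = -14242525 / 100352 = -141.93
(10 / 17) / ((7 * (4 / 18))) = 45 / 119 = 0.38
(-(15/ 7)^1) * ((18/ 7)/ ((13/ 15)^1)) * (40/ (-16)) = 10125/ 637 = 15.89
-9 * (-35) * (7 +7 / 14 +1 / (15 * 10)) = 11823 / 5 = 2364.60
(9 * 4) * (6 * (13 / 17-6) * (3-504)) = 9631224 / 17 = 566542.59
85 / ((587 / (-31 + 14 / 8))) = -9945 / 2348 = -4.24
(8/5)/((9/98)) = 784/45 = 17.42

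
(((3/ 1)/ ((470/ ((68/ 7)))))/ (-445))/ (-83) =102/ 60758075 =0.00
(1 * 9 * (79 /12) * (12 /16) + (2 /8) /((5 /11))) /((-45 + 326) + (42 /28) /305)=219539 /1371304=0.16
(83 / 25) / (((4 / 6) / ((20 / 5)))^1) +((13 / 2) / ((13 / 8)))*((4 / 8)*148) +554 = 21748 / 25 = 869.92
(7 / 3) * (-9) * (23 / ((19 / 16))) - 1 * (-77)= -329.74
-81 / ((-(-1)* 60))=-27 / 20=-1.35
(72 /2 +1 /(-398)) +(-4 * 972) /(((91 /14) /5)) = -15287989 /5174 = -2954.77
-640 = -640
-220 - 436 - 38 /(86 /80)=-691.35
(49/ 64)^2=0.59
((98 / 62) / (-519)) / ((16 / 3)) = -49 / 85808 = -0.00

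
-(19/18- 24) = 413/18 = 22.94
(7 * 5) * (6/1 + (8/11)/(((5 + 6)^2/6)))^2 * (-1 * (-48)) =61209.22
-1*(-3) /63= 1 /21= 0.05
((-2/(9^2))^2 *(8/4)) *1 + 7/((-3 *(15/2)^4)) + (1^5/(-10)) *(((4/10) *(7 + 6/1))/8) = -2116517/32805000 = -0.06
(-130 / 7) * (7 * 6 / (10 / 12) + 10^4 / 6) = -669656 / 21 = -31888.38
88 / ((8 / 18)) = 198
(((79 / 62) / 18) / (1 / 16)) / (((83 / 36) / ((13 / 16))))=1027 / 2573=0.40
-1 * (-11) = 11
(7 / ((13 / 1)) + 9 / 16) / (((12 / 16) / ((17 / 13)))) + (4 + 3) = 18089 / 2028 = 8.92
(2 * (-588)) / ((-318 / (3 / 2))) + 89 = 5011 / 53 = 94.55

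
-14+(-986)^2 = 972182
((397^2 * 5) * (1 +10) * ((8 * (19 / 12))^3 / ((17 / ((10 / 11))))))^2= 186983642373199545760000 / 210681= 887520195808827306.50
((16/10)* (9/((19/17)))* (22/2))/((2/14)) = 94248/95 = 992.08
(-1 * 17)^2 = 289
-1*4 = -4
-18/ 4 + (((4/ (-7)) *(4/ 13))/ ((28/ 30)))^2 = -3623121/ 811538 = -4.46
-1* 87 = -87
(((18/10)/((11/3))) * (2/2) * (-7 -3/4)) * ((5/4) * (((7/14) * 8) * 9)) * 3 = -22599/44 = -513.61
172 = 172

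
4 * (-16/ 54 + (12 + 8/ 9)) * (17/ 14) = 11560/ 189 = 61.16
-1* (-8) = 8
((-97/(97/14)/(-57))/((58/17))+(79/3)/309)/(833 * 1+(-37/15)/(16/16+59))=8030000/42545624239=0.00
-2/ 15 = -0.13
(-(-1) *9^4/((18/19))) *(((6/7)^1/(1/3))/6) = 41553/14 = 2968.07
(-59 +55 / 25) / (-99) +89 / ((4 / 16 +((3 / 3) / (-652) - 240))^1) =2611742 / 12896235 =0.20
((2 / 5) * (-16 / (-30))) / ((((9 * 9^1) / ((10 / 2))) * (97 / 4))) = 64 / 117855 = 0.00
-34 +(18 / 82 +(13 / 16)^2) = -347631 / 10496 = -33.12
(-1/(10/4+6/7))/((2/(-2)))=14/47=0.30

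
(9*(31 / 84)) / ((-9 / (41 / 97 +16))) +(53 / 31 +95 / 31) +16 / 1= 1238813 / 84196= 14.71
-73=-73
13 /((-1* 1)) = -13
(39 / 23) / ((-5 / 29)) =-1131 / 115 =-9.83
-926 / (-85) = 926 / 85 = 10.89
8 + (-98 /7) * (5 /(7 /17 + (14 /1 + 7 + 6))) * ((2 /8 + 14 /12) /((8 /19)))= -13241 /22368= -0.59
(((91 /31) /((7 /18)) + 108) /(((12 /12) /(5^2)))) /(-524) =-5.51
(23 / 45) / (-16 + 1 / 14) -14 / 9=-15932 / 10035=-1.59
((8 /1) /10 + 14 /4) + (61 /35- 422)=-29117 /70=-415.96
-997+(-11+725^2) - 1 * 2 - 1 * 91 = 524524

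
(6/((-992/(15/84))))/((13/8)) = -15/22568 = -0.00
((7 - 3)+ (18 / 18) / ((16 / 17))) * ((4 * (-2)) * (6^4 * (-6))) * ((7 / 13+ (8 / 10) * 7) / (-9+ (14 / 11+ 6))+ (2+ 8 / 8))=-11337408 / 65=-174421.66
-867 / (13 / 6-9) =5202 / 41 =126.88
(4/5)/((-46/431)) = -862/115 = -7.50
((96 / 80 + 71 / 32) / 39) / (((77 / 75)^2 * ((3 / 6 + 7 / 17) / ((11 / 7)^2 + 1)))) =296405625 / 936639704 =0.32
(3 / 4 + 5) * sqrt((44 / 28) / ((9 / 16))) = 23 * sqrt(77) / 21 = 9.61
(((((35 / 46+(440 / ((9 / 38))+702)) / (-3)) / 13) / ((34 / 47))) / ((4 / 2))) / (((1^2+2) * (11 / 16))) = -99645922 / 4528953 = -22.00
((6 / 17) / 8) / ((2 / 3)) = 9 / 136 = 0.07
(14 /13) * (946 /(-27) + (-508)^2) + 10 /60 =195070013 /702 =277877.51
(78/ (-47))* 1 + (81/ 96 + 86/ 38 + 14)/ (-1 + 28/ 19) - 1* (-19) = 241189/ 4512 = 53.46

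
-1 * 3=-3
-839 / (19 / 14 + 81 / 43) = -505078 / 1951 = -258.88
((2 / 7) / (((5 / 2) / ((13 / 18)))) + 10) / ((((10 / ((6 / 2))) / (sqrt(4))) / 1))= 3176 / 525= 6.05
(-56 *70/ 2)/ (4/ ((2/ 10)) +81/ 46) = -12880/ 143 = -90.07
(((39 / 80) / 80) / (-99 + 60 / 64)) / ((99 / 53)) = -689 / 20710800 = -0.00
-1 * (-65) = 65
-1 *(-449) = 449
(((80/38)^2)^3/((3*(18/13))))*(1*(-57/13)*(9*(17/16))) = -2176000000/2476099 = -878.80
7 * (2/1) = 14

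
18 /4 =9 /2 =4.50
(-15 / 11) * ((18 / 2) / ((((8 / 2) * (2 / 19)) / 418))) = -48735 / 4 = -12183.75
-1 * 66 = -66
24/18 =4/3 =1.33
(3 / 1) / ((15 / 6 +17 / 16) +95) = 0.03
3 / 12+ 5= 21 / 4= 5.25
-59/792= -0.07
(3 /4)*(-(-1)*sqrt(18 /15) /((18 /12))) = sqrt(30) /10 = 0.55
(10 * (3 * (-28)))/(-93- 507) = 7/5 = 1.40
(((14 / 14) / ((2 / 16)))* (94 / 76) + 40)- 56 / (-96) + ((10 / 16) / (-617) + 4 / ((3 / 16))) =20203997 / 281352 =71.81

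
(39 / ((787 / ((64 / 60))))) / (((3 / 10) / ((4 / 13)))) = 128 / 2361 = 0.05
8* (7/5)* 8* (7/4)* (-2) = -1568/5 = -313.60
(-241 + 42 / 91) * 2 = -6254 / 13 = -481.08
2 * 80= 160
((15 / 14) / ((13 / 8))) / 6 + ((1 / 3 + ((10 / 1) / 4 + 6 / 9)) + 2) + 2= 1385 / 182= 7.61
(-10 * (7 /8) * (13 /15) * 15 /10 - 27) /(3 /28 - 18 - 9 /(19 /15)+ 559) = -0.07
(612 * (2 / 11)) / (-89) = -1224 / 979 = -1.25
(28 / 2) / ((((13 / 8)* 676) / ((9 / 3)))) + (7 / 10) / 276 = 247219 / 6063720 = 0.04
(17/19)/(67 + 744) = 17/15409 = 0.00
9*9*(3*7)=1701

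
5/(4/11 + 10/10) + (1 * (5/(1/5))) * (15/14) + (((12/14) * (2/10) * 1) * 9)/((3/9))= 7367/210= 35.08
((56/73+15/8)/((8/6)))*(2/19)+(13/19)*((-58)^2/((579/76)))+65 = 4719878287/12849168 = 367.33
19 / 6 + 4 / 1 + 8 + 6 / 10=473 / 30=15.77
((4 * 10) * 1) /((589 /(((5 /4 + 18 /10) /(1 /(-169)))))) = -20618 /589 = -35.01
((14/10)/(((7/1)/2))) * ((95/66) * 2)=1.15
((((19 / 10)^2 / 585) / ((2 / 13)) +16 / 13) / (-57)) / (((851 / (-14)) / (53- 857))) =-69737017 / 236471625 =-0.29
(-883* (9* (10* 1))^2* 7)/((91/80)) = -44014153.85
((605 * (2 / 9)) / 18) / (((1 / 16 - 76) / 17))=-32912 / 19683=-1.67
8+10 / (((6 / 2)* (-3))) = 6.89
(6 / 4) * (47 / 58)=141 / 116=1.22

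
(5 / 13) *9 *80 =3600 / 13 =276.92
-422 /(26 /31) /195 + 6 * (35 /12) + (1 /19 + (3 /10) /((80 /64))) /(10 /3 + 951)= 14.92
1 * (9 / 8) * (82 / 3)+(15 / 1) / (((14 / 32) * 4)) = 1101 / 28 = 39.32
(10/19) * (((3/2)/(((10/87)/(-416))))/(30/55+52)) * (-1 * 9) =2687256/5491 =489.39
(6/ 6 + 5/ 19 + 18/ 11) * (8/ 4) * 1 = 1212/ 209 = 5.80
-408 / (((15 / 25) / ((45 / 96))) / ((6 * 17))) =-32512.50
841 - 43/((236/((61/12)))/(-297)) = 1053581/944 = 1116.08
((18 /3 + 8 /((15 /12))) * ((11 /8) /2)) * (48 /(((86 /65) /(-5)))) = -66495 /43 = -1546.40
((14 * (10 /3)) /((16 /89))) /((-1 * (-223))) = 3115 /2676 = 1.16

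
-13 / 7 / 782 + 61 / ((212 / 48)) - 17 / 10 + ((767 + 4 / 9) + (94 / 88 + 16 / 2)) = 226508503079 / 287220780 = 788.62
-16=-16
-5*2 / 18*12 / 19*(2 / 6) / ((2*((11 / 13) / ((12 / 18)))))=-260 / 5643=-0.05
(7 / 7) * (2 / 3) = 2 / 3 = 0.67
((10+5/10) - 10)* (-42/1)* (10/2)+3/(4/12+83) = -26241/250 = -104.96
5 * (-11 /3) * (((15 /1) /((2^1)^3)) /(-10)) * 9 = 30.94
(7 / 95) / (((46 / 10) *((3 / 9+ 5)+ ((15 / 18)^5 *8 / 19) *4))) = 1701 / 638227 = 0.00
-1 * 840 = -840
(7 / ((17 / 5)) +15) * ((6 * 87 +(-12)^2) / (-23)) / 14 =-35.28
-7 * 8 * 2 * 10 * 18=-20160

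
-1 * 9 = -9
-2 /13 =-0.15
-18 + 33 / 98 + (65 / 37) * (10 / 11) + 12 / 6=-14.07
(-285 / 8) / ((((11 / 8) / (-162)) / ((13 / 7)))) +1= 600287 / 77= 7795.94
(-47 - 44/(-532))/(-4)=1560/133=11.73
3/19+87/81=632/513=1.23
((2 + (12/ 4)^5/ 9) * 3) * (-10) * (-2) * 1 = 1740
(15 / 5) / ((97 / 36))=108 / 97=1.11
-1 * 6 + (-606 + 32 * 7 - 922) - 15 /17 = -22285 /17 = -1310.88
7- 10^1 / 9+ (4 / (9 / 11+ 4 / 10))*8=19391 / 603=32.16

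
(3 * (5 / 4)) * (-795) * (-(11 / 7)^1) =131175 / 28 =4684.82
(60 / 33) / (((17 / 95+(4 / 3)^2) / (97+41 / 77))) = 128421000 / 1417031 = 90.63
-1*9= -9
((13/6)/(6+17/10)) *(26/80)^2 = 2197/73920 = 0.03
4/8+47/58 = 1.31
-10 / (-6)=1.67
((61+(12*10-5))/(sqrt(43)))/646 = 88*sqrt(43)/13889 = 0.04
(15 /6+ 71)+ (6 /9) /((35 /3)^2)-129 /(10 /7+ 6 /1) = 3576087 /63700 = 56.14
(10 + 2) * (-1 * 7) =-84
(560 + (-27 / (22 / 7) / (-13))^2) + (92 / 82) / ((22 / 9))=1881039973 / 3353636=560.90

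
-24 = -24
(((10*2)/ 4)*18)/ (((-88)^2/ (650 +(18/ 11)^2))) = 1776915/ 234256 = 7.59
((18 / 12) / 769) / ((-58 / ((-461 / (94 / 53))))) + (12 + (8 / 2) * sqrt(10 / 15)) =4 * sqrt(6) / 3 + 100695411 / 8385176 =15.27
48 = 48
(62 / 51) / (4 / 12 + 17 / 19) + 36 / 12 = 2374 / 595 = 3.99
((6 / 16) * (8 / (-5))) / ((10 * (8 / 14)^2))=-147 / 800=-0.18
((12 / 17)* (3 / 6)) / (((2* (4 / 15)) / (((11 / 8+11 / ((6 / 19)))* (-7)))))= -91245 / 544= -167.73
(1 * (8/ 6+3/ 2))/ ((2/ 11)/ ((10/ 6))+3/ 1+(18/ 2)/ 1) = 935/ 3996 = 0.23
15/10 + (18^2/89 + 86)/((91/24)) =25.14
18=18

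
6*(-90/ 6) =-90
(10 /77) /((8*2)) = 5 /616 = 0.01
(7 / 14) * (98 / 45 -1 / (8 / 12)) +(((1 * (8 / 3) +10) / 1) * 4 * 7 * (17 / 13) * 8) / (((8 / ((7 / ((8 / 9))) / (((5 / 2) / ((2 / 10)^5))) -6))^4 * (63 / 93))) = 197916677176654545567898493 / 114257812500000000000000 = 1732.19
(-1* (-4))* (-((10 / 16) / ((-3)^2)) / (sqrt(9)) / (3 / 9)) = -5 / 18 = -0.28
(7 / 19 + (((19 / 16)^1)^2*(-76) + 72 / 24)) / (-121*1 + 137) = -126225 / 19456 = -6.49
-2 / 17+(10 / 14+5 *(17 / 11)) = 10896 / 1309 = 8.32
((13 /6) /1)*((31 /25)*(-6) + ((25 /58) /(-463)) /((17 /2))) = -551938387 /34238850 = -16.12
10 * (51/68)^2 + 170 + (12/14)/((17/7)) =175.98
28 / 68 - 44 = -741 / 17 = -43.59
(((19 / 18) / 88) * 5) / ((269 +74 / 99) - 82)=95 / 297392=0.00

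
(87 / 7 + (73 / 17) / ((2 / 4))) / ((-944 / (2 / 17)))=-2501 / 954856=-0.00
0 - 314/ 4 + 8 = -141/ 2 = -70.50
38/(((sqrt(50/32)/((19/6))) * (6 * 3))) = 722/135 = 5.35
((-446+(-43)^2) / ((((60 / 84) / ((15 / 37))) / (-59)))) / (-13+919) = -579439 / 11174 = -51.86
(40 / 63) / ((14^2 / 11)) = 110 / 3087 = 0.04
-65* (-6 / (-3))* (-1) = 130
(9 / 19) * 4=36 / 19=1.89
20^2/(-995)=-80/199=-0.40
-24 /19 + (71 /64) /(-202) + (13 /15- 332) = -1224728459 /3684480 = -332.40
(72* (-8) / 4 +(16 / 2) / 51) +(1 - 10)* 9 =-11467 / 51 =-224.84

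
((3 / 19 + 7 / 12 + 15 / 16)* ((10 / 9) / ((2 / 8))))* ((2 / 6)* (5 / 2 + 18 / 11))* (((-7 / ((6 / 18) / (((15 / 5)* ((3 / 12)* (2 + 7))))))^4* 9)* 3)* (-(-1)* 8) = 23999244386124735 / 26752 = 897100941466.98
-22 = -22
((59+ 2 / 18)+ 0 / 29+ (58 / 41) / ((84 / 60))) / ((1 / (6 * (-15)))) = -1552940 / 287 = -5410.94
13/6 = 2.17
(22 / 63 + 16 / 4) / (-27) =-274 / 1701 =-0.16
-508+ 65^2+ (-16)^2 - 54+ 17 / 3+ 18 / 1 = 11828 / 3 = 3942.67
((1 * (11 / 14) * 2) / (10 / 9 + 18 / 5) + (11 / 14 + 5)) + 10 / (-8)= 3613 / 742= 4.87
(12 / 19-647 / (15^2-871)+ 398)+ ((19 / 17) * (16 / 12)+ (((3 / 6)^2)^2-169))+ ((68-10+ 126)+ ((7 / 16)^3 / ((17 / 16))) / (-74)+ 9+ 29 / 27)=70422487625 / 165210624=426.26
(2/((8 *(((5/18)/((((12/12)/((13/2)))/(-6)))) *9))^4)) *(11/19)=11/3516430320000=0.00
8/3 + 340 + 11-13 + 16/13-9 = 12983/39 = 332.90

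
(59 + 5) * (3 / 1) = 192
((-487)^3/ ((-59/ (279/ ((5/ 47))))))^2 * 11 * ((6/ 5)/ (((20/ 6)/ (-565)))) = -58976295761206433959223.69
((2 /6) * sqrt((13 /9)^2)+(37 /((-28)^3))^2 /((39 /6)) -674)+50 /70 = -56900230229917 /84571748352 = -672.80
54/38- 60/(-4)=312/19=16.42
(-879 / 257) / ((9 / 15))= -1465 / 257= -5.70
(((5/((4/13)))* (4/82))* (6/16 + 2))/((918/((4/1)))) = 1235/150552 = 0.01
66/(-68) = -33/34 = -0.97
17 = 17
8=8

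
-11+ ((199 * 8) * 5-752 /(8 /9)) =7103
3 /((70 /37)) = 111 /70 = 1.59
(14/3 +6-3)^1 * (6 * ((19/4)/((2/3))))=1311/4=327.75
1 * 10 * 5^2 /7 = 250 /7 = 35.71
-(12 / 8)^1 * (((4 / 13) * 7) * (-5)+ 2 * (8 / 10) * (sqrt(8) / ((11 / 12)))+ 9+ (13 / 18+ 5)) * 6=-1728 * sqrt(2) / 55 - 925 / 26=-80.01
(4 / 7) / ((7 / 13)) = 1.06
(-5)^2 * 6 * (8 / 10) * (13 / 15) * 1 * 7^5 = 1747928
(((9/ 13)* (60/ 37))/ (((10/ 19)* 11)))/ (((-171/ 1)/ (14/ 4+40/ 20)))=-3/ 481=-0.01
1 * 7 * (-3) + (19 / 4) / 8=-653 / 32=-20.41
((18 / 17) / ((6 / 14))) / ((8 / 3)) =0.93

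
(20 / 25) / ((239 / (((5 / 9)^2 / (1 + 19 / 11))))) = 22 / 58077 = 0.00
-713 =-713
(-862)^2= 743044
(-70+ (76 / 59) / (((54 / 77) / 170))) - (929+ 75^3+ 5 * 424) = -676518022 / 1593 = -424681.75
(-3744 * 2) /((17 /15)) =-112320 /17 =-6607.06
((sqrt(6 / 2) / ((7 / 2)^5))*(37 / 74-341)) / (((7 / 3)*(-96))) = 0.01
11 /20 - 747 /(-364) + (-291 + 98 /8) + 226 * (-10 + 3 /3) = -4204469 /1820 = -2310.15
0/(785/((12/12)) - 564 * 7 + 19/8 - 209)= 0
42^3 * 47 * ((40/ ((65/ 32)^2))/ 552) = 1188569088/ 19435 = 61156.11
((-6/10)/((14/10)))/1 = -3/7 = -0.43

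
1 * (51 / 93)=17 / 31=0.55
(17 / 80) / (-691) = -17 / 55280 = -0.00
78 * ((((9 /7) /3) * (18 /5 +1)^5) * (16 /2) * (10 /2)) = 12048834096 /4375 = 2754019.22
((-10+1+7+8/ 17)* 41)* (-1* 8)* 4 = 34112/ 17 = 2006.59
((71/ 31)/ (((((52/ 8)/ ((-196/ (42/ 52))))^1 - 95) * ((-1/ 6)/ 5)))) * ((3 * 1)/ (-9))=-79520/ 329933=-0.24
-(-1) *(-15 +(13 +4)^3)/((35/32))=156736/35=4478.17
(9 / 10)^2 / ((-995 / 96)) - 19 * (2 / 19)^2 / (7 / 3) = -557052 / 3308375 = -0.17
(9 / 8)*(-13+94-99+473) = 4095 / 8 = 511.88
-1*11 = -11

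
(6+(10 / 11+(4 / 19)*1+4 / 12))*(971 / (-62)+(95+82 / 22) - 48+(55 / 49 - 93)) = -2957275339 / 6984362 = -423.41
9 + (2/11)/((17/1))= 1685/187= 9.01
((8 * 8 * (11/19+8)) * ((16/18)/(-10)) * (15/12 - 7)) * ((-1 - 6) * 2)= -3359104/855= -3928.78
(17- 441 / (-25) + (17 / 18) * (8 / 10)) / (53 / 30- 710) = -0.05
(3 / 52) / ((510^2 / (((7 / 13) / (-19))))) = -0.00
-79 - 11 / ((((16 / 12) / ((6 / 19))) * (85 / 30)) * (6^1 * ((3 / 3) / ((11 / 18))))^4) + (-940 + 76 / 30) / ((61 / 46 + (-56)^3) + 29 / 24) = -62315913167382940223 / 788861344778876160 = -78.99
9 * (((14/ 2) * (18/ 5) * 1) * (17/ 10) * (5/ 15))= 3213/ 25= 128.52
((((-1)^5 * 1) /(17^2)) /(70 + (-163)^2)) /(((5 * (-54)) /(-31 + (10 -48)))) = -23 /692880390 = -0.00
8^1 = 8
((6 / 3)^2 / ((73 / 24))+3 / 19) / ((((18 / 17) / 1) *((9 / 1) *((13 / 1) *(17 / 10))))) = 1135 / 162279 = 0.01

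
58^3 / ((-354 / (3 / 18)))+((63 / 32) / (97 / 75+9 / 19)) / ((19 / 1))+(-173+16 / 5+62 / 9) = -254.71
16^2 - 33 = 223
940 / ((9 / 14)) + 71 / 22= 290159 / 198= 1465.45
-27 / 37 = -0.73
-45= -45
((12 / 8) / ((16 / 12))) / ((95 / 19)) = 9 / 40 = 0.22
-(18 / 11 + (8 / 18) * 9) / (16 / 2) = -31 / 44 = -0.70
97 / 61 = 1.59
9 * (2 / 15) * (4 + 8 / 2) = 48 / 5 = 9.60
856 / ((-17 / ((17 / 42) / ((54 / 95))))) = -20330 / 567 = -35.86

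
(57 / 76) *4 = 3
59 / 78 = 0.76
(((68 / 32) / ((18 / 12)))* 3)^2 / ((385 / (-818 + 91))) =-210103 / 6160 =-34.11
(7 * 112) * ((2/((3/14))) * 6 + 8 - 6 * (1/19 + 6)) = 412384/19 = 21704.42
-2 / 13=-0.15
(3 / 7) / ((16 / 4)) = 3 / 28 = 0.11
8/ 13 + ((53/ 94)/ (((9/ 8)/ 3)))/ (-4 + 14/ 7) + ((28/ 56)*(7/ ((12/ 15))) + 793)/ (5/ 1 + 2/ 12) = 35047121/ 227292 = 154.19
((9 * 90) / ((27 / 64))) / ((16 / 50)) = 6000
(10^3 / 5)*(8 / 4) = 400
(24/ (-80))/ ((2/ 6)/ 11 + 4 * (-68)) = 99/ 89750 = 0.00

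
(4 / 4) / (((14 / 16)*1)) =8 / 7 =1.14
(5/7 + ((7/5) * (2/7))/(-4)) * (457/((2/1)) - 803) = -49407/140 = -352.91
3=3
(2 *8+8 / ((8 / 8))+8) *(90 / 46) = 1440 / 23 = 62.61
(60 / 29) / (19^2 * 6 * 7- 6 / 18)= 0.00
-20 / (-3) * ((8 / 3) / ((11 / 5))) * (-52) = -41600 / 99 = -420.20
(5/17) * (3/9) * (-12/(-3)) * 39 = 260/17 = 15.29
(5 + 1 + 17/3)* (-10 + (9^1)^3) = 25165/3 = 8388.33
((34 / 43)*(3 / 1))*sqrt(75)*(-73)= -37230*sqrt(3) / 43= -1499.63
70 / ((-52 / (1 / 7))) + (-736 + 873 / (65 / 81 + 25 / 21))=-2189891 / 7345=-298.15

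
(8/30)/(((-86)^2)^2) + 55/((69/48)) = 180512692823/4717945380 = 38.26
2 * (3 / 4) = 3 / 2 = 1.50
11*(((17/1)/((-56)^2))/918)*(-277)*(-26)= 39611/84672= 0.47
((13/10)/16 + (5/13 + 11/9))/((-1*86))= -31601/1609920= -0.02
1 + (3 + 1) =5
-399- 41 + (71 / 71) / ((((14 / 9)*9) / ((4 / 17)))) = -52358 / 119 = -439.98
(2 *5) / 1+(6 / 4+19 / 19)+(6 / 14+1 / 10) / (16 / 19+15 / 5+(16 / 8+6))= 98789 / 7875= 12.54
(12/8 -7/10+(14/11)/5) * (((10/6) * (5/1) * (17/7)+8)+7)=8584/231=37.16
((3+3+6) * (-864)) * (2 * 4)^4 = -42467328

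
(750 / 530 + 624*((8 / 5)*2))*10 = 19982.15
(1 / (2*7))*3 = 3 / 14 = 0.21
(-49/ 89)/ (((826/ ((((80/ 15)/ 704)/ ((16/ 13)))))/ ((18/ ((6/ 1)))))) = -91/ 7393408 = -0.00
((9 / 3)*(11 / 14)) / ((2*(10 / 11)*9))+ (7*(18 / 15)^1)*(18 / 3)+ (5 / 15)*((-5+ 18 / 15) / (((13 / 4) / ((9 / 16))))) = 549547 / 10920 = 50.32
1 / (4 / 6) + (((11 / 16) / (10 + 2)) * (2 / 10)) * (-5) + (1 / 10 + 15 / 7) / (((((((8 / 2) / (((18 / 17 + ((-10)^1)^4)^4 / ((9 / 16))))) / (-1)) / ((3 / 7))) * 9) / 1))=-16791489967761080609183711 / 35359450560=-474879832741413.52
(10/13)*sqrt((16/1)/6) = 20*sqrt(6)/39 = 1.26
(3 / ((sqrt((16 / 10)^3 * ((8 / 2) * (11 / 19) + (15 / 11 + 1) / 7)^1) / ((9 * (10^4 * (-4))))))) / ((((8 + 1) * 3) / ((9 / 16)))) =-6824.91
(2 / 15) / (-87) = -2 / 1305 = -0.00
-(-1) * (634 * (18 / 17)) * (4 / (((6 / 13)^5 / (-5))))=-588499405 / 918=-641066.89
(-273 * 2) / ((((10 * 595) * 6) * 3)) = -13 / 2550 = -0.01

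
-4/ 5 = -0.80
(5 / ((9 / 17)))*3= 85 / 3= 28.33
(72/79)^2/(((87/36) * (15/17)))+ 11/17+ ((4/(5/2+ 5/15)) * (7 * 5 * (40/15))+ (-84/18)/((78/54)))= 25913179957/199992845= 129.57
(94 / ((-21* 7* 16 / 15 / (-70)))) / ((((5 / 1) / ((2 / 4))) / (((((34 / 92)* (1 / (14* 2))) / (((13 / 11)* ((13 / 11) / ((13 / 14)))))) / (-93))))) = -0.00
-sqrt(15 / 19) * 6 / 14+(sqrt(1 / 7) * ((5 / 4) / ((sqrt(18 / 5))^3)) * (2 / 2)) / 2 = -3 * sqrt(285) / 133+25 * sqrt(70) / 6048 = -0.35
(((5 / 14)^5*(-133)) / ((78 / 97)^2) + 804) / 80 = 375267834577 / 37395671040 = 10.04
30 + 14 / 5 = 164 / 5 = 32.80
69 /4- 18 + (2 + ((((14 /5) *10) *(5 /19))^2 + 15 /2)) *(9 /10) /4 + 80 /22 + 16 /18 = 51832469 /2859120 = 18.13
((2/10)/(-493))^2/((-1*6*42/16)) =-4/382802175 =-0.00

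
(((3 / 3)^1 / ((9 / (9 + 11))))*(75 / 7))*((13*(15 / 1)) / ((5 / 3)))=19500 / 7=2785.71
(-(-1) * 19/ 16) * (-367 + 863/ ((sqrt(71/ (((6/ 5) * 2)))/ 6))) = -6973/ 16 + 49191 * sqrt(1065)/ 1420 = 694.69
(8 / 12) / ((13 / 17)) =34 / 39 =0.87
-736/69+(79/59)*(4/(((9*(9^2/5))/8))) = -446144/43011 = -10.37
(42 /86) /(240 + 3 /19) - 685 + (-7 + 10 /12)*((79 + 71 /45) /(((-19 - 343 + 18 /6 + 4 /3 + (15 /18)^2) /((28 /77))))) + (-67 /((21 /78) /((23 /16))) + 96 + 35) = -2358904882562639 /2588721375240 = -911.22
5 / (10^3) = 0.00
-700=-700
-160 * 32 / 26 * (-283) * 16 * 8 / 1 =92733440 / 13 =7133341.54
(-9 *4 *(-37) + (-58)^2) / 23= 4696 / 23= 204.17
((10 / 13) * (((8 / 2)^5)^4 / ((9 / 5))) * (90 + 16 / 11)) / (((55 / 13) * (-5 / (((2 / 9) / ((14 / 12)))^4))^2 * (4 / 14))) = 2463902.60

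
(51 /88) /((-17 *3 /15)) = -15 /88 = -0.17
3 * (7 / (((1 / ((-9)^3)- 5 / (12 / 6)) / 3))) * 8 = -104976 / 521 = -201.49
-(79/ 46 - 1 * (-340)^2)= 115598.28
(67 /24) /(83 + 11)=67 /2256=0.03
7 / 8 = 0.88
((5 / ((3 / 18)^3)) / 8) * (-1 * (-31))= 4185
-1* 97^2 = -9409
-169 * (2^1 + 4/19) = -373.58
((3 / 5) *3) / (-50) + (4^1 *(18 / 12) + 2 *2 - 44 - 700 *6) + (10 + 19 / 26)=-6862871 / 1625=-4223.31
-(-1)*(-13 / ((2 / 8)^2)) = -208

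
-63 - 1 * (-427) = 364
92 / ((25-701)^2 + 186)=46 / 228581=0.00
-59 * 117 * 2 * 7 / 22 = -48321 / 11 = -4392.82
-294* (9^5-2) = -17359818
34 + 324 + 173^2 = 30287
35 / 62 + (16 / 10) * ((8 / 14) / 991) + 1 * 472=1016237799 / 2150470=472.57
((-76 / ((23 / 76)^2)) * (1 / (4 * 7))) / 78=-54872 / 144417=-0.38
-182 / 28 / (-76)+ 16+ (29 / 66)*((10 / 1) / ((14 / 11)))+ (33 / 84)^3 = 24522947 / 1251264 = 19.60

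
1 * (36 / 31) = 36 / 31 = 1.16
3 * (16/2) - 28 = -4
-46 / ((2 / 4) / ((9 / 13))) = -828 / 13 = -63.69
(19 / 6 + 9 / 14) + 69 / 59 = 6169 / 1239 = 4.98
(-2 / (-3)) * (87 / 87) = 2 / 3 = 0.67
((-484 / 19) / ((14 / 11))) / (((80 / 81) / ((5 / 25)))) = -107811 / 26600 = -4.05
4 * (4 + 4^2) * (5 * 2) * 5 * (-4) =-16000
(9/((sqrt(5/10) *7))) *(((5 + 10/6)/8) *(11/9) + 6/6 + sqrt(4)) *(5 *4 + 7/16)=3379 *sqrt(2)/32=149.33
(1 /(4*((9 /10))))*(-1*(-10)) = 25 /9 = 2.78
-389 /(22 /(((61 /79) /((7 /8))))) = -94916 /6083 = -15.60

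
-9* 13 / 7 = -117 / 7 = -16.71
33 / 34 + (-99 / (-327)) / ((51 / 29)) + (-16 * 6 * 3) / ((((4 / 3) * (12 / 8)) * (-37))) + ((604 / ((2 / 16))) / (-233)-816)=-26572451473 / 31949426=-831.70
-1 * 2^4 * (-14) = 224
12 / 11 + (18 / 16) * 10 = 543 / 44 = 12.34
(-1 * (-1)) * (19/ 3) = 19/ 3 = 6.33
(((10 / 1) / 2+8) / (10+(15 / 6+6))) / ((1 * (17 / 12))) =312 / 629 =0.50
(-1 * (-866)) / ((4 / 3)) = 1299 / 2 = 649.50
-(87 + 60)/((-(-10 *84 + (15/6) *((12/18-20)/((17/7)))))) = -153/895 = -0.17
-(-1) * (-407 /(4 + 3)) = -407 /7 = -58.14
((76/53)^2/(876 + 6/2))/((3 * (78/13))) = 2888/22221999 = 0.00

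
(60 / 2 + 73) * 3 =309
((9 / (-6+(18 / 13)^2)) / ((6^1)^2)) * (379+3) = -32279 / 1380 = -23.39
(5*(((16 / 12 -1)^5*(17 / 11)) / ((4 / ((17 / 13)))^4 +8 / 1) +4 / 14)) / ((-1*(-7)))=213349321315 / 1045168168968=0.20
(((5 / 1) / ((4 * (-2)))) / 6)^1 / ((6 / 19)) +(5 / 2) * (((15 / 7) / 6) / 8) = -55 / 252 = -0.22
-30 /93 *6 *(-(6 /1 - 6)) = 0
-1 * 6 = -6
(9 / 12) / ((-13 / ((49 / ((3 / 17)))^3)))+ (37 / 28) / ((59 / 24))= -238717834885 / 193284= -1235062.58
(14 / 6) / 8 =7 / 24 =0.29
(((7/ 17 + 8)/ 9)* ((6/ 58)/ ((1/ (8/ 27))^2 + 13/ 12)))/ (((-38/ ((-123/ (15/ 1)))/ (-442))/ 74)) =-360973184/ 6598225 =-54.71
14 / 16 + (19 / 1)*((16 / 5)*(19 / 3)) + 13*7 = 57233 / 120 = 476.94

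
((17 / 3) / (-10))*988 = -8398 / 15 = -559.87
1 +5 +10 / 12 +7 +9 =137 / 6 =22.83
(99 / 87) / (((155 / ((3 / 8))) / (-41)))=-4059 / 35960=-0.11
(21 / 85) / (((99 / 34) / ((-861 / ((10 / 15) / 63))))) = -379701 / 55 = -6903.65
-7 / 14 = -1 / 2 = -0.50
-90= -90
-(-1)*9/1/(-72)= -1/8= -0.12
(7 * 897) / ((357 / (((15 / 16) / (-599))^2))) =67275 / 1561501952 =0.00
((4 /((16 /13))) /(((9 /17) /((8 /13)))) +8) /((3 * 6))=53 /81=0.65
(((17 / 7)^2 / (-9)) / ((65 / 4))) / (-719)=1156 / 20610135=0.00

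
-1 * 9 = -9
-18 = -18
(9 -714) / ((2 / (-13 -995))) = 355320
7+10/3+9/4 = 151/12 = 12.58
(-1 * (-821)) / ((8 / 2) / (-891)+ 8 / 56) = 5120577 / 863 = 5933.46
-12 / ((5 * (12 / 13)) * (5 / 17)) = -221 / 25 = -8.84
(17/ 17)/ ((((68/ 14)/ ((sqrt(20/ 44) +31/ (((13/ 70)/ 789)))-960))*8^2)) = 7*sqrt(55)/ 23936 +5948775/ 14144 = 420.59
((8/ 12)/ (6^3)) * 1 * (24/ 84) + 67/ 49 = 10861/ 7938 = 1.37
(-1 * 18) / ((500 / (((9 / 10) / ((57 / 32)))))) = -216 / 11875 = -0.02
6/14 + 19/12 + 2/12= 61/28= 2.18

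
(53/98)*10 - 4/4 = 216/49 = 4.41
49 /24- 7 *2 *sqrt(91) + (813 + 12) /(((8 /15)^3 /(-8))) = -8352733 /192- 14 *sqrt(91) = -43637.37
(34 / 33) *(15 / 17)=10 / 11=0.91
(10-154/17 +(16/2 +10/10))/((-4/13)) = -2197/68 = -32.31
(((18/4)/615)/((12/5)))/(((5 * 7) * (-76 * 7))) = -1/6107360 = -0.00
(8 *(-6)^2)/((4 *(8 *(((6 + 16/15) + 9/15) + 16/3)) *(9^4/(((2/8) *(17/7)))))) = 17/265356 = 0.00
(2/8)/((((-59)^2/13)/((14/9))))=91/62658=0.00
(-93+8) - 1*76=-161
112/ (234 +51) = 112/ 285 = 0.39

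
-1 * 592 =-592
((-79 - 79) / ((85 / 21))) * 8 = -26544 / 85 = -312.28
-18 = -18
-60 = -60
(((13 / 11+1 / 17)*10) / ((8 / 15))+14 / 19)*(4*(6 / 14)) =1023216 / 24871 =41.14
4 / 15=0.27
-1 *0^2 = 0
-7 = -7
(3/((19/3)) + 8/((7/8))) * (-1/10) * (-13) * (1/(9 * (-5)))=-16627/59850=-0.28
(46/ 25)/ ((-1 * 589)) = -46/ 14725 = -0.00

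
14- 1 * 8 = 6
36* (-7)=-252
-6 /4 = -1.50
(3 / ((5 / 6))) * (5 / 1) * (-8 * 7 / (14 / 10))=-720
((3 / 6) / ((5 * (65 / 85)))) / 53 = 17 / 6890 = 0.00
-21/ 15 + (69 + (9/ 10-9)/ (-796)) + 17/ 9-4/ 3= 4883393/ 71640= 68.17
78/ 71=1.10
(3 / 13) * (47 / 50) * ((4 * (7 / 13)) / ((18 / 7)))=2303 / 12675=0.18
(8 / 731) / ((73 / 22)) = 176 / 53363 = 0.00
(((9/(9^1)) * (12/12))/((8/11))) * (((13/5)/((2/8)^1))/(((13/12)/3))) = 198/5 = 39.60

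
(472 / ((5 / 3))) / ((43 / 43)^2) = 1416 / 5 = 283.20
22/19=1.16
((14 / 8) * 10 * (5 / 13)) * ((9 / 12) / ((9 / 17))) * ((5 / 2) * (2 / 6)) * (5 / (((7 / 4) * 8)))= 10625 / 3744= 2.84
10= 10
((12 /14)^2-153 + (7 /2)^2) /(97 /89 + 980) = -2442427 /17114132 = -0.14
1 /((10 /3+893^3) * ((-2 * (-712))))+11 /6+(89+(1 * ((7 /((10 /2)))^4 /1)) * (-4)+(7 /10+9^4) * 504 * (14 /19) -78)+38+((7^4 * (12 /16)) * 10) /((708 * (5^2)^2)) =15581891551997214557844667 /6394292627444670000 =2436843.68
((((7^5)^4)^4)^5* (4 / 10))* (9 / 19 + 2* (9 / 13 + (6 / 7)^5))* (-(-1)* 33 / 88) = 225759201881262613310220617694893946073458133089377133587591369661433704329594202362890422763317069147334711736350937274661560630143702302764462058455568478615403244069220851430194996333886819284442555657140601656352713262219639806710982275001240189810939746051579507150194832869277495954822763085733139260524330690214037111491392731544459553 / 4940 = 45700243295802148443364500000000000000000000000000000000000000000000000000000000000000000000000000000000000000000000000000000000000000000000000000000000000000000000000000000000000000000000000000000000000000000000000000000000000000000000000000000000000000000000000000000000000000000000000000000000000000000000000000000000000000000000000000.00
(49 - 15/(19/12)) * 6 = 4506/19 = 237.16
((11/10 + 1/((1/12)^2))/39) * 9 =4353/130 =33.48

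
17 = 17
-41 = -41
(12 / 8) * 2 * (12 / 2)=18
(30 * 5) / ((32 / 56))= 525 / 2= 262.50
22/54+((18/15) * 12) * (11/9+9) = 147.61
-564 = -564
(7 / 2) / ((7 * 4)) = 1 / 8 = 0.12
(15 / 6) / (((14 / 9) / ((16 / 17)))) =180 / 119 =1.51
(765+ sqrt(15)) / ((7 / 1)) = sqrt(15) / 7+ 765 / 7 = 109.84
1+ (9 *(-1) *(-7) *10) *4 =2521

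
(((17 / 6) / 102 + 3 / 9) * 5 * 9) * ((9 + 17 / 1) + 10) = 585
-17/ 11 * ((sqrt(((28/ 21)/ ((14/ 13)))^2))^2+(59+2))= -42619/ 441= -96.64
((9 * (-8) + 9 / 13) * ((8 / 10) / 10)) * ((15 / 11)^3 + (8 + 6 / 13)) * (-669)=47203086582 / 1124695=41969.68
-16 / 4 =-4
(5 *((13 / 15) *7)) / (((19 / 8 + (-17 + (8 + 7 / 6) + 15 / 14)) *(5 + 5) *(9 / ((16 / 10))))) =-20384 / 165825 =-0.12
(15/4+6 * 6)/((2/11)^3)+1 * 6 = 211821/32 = 6619.41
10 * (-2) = -20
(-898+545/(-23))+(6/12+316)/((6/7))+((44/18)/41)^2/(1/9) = -768886897/1391868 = -552.41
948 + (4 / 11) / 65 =677824 / 715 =948.01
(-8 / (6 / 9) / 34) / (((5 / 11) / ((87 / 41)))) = -5742 / 3485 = -1.65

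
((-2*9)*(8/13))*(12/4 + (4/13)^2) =-75312/2197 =-34.28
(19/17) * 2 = 38/17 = 2.24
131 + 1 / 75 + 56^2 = 245026 / 75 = 3267.01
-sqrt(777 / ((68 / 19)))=-sqrt(250971) / 34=-14.73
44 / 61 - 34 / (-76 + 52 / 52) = 5374 / 4575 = 1.17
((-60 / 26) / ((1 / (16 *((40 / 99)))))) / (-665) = 1280 / 57057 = 0.02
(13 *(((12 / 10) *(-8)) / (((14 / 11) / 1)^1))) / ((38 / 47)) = -80652 / 665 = -121.28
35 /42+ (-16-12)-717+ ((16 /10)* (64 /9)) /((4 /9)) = -21557 /30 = -718.57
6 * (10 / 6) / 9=10 / 9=1.11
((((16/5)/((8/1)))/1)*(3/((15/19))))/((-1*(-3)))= 38/75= 0.51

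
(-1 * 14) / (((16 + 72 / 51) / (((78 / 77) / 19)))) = -663 / 15466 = -0.04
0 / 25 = 0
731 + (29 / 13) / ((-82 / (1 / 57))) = 44416993 / 60762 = 731.00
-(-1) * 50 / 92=25 / 46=0.54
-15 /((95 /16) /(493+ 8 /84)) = -8720 /7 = -1245.71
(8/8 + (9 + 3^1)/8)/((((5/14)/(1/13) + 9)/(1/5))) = 7/191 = 0.04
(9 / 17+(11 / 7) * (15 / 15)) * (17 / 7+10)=26.11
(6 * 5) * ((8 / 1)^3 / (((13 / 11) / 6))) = 1013760 / 13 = 77981.54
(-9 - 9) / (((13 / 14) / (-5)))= 1260 / 13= 96.92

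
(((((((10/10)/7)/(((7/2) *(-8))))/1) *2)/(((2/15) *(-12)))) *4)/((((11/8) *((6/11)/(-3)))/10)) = -50/49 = -1.02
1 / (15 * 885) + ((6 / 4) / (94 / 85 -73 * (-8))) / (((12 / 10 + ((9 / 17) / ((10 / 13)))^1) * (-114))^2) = 1234236124331 / 16372459599165900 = 0.00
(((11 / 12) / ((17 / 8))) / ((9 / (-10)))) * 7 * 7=-10780 / 459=-23.49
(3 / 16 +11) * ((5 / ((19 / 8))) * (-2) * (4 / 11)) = -17.13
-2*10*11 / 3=-220 / 3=-73.33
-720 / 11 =-65.45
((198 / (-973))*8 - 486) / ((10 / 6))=-1423386 / 4865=-292.58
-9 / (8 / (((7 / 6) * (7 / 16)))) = -147 / 256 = -0.57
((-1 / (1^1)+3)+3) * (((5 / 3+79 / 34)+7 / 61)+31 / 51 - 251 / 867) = 22.12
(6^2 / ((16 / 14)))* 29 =1827 / 2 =913.50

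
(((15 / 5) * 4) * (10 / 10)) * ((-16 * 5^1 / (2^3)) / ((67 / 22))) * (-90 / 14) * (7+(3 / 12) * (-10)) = 534600 / 469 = 1139.87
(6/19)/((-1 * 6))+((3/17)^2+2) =10864/5491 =1.98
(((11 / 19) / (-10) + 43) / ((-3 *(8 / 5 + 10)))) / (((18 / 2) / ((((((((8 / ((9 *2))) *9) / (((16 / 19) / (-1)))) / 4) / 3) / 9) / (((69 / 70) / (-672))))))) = -1998955 / 486243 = -4.11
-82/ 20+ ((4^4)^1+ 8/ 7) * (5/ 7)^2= 435937/ 3430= 127.10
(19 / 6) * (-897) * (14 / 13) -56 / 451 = -1379665 / 451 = -3059.12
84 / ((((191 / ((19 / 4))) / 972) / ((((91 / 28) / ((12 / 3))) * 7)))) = 11548.54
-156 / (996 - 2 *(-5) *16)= -39 / 289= -0.13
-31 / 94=-0.33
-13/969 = -0.01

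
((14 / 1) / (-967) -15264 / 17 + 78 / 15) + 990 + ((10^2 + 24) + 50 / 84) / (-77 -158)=15701699029 / 162252930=96.77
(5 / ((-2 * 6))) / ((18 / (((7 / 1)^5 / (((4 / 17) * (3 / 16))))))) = -1428595 / 162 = -8818.49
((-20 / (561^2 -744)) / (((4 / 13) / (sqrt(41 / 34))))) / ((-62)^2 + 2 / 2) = -13 *sqrt(1394) / 8209242642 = -0.00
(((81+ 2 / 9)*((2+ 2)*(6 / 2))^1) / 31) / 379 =2924 / 35247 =0.08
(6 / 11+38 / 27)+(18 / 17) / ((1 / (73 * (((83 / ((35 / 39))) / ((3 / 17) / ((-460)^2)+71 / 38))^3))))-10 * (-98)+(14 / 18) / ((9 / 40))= 9375430.53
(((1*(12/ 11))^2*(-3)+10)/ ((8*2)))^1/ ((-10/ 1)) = -389/ 9680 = -0.04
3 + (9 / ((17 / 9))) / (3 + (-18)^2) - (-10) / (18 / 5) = 96599 / 16677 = 5.79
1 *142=142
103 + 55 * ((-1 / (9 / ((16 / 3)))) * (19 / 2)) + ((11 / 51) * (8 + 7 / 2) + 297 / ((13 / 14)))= 115.70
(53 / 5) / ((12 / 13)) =689 / 60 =11.48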